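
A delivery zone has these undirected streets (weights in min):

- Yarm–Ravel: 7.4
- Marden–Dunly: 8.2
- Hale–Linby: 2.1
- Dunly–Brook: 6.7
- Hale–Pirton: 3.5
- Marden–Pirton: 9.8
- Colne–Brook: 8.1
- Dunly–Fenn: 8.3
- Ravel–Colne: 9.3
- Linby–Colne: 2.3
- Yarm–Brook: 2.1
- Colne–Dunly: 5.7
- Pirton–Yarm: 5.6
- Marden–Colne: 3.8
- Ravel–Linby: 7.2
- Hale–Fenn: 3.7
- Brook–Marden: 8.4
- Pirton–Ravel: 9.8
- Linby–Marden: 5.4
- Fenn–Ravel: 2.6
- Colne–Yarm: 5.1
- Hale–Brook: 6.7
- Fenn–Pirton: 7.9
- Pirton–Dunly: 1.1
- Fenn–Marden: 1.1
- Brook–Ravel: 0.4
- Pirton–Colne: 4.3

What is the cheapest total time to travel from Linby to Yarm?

7.4 min

Running Dijkstra from Linby:
Linby: 0
Hale: 2.1  (via Linby)
Colne: 2.3  (via Linby)
Marden: 5.4  (via Linby)
Pirton: 5.6  (via Hale)
Fenn: 5.8  (via Hale)
Dunly: 6.7  (via Pirton)
Ravel: 7.2  (via Linby)
Yarm: 7.4  (via Colne)
Shortest route: Linby → Colne → Yarm = 7.4 min.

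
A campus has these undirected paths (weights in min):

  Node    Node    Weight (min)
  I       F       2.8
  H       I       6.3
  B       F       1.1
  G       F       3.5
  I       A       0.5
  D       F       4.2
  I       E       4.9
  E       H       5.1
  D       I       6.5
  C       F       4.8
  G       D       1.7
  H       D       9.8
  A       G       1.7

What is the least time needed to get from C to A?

Candidate routes:
C–F–G–A: 4.8+3.5+1.7 = 10
C–F–I–A: 4.8+2.8+0.5 = 8.1
The minimum is 8.1 min via C–F–I–A.

8.1 min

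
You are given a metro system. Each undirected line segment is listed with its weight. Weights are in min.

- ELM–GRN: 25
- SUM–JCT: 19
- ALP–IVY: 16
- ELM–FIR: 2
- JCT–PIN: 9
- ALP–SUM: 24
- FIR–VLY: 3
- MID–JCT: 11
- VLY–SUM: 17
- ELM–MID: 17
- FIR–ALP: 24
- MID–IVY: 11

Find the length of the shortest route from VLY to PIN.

Compare a few routes:
VLY → FIR → ALP → SUM → JCT → PIN: 3+24+24+19+9 = 79
VLY → FIR → ALP → IVY → MID → JCT → PIN: 3+24+16+11+11+9 = 74
VLY → FIR → ELM → MID → JCT → PIN: 3+2+17+11+9 = 42
VLY → SUM → JCT → PIN: 17+19+9 = 45
Cheapest is VLY → FIR → ELM → MID → JCT → PIN at 42 min.

42 min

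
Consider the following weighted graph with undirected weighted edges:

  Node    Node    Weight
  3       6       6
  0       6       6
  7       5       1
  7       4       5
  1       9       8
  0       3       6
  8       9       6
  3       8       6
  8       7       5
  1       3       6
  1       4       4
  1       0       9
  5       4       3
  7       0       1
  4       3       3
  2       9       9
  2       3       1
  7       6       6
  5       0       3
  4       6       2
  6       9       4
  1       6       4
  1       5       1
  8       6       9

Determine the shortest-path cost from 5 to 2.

7

Enumerating some paths:
5 - 4 - 3 - 2: 3+3+1 = 7
5 - 1 - 3 - 2: 1+6+1 = 8
5 - 1 - 4 - 3 - 2: 1+4+3+1 = 9
5 - 7 - 0 - 3 - 2: 1+1+6+1 = 9
Cheapest is 5 - 4 - 3 - 2 at 7.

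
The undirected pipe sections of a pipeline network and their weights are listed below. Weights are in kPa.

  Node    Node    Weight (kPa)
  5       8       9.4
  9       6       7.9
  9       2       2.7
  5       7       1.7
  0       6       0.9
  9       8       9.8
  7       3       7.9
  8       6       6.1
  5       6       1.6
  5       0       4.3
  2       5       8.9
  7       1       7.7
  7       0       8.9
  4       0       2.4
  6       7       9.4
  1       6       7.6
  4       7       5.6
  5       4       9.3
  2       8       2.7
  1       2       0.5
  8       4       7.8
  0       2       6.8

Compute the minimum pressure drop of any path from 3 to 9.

Running Dijkstra from 3:
3: 0
7: 7.9  (via 3)
5: 9.6  (via 7)
6: 11.2  (via 5)
0: 12.1  (via 6)
4: 13.5  (via 7)
1: 15.6  (via 7)
2: 16.1  (via 1)
8: 17.3  (via 6)
9: 18.8  (via 2)
Shortest route: 3 → 7 → 1 → 2 → 9 = 18.8 kPa.

18.8 kPa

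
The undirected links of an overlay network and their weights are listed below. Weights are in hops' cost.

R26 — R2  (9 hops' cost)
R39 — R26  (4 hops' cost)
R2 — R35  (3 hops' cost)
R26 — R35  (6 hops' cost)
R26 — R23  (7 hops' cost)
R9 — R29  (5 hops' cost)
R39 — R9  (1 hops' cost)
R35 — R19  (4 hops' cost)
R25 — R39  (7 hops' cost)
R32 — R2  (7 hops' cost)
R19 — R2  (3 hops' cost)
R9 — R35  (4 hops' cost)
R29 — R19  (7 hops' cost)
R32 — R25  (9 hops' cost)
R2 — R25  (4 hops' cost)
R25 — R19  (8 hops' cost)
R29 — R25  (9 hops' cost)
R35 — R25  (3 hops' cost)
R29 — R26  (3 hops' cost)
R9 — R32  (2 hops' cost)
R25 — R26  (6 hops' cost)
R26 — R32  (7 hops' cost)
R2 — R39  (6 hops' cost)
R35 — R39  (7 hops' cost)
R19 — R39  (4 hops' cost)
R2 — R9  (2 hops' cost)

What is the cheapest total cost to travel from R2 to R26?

Compare a few routes:
R2 - R35 - R26: 3+6 = 9
R2 - R9 - R39 - R26: 2+1+4 = 7
R2 - R26: 9 = 9
Cheapest is R2 - R9 - R39 - R26 at 7 hops' cost.

7 hops' cost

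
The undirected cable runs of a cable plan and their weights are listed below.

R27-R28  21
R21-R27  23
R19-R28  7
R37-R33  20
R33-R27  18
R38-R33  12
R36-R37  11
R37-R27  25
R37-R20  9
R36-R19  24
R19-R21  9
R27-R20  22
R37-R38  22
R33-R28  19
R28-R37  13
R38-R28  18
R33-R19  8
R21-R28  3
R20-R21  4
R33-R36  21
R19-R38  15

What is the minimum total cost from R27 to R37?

25

Settle nodes by increasing distance from R27:
R27: 0
R33: 18  (via R27)
R28: 21  (via R27)
R20: 22  (via R27)
R21: 23  (via R27)
R37: 25  (via R27)
Shortest route: R27–R37 = 25.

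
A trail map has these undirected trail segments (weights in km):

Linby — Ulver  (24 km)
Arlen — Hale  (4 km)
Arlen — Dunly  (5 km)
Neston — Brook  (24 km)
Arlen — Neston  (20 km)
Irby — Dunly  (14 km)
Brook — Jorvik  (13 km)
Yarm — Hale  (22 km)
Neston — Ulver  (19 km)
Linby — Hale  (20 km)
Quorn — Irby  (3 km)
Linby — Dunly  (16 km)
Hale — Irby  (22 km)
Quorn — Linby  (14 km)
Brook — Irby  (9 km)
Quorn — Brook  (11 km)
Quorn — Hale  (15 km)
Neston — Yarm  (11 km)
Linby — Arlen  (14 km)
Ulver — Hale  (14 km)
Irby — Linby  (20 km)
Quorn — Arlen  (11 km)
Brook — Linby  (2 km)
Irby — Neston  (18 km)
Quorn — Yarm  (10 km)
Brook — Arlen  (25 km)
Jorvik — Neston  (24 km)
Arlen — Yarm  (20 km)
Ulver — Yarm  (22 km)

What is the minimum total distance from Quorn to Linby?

Compare a few routes:
Quorn–Brook–Linby: 11+2 = 13
Quorn–Linby: 14 = 14
Cheapest is Quorn–Brook–Linby at 13 km.

13 km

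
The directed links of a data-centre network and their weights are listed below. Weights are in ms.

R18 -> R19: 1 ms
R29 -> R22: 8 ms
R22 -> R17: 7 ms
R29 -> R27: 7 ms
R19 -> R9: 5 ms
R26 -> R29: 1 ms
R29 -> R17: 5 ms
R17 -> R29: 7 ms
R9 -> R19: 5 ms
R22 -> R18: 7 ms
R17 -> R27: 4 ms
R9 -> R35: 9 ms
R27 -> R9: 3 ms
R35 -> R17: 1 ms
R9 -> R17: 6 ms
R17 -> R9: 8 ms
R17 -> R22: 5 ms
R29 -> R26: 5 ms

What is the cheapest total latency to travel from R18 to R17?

Candidate routes:
R18 - R19 - R9 - R35 - R17: 1+5+9+1 = 16
R18 - R19 - R9 - R17: 1+5+6 = 12
The minimum is 12 ms via R18 - R19 - R9 - R17.

12 ms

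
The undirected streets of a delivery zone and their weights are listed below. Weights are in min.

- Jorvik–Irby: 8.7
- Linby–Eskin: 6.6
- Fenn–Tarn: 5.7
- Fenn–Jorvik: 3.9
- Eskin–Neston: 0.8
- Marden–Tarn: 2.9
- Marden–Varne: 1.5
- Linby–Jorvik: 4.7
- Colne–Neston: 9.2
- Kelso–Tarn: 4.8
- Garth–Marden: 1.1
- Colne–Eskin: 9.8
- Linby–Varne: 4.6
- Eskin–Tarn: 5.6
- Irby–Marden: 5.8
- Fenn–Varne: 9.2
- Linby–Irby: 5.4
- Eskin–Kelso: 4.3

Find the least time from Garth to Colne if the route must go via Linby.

23.6 min

Best Garth to Linby: Garth–Marden–Varne–Linby costing 7.2
Best Linby to Colne: Linby–Eskin–Colne costing 16.4
Total via Linby: 7.2 + 16.4 = 23.6 min.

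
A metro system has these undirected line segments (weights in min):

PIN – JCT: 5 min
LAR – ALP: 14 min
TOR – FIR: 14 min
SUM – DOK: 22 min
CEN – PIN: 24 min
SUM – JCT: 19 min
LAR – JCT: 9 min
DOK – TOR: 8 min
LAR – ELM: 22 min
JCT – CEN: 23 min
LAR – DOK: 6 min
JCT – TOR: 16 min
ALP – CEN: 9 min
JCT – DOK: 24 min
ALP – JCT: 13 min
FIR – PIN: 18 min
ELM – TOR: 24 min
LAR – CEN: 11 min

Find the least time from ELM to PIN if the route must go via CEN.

57 min

Shortest ELM→CEN: ELM–LAR–CEN = 33
Best CEN to PIN: CEN–PIN costing 24
Total via CEN: 33 + 24 = 57 min.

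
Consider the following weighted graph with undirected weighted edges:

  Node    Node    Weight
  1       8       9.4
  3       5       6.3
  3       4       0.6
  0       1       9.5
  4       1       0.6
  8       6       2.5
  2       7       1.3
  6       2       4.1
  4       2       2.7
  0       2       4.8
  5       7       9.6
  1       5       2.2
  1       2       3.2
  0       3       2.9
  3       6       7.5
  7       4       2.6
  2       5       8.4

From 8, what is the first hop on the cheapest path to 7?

Compare a few routes:
8 - 6 - 2 - 4 - 7: 2.5+4.1+2.7+2.6 = 11.9
8 - 6 - 2 - 7: 2.5+4.1+1.3 = 7.9
Cheapest is 8 - 6 - 2 - 7 at 7.9.
So from 8 the first move is to 6.

6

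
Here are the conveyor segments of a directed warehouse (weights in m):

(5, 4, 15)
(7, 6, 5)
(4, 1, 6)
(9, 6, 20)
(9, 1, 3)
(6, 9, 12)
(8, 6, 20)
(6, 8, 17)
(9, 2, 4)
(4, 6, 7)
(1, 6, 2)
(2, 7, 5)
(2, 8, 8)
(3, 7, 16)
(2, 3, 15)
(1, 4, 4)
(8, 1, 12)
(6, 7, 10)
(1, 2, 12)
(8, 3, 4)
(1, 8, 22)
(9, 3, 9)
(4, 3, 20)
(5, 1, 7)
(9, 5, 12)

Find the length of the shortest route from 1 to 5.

26 m

Compare a few routes:
1 - 4 - 6 - 9 - 5: 4+7+12+12 = 35
1 - 6 - 9 - 5: 2+12+12 = 26
The minimum is 26 m via 1 - 6 - 9 - 5.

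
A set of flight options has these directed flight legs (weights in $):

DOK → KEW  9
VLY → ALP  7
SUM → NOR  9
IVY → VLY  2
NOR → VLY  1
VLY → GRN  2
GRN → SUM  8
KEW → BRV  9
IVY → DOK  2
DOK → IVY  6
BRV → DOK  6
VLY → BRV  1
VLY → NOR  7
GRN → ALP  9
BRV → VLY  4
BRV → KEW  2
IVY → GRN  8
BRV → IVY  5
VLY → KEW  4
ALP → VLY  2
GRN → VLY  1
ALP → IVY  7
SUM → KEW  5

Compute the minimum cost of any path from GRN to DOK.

$8

Candidate routes:
GRN–VLY–BRV–IVY–DOK: 1+1+5+2 = 9
GRN–VLY–BRV–DOK: 1+1+6 = 8
The minimum is $8 via GRN–VLY–BRV–DOK.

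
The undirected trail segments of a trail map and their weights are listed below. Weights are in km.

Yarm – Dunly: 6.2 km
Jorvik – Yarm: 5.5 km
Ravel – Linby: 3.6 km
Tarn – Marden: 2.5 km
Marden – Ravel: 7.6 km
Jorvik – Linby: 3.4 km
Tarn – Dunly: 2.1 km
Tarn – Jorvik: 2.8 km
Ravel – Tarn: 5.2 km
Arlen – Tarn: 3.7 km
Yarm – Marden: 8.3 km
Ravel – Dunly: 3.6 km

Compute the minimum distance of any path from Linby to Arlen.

Enumerating some paths:
Linby → Ravel → Dunly → Tarn → Arlen: 3.6+3.6+2.1+3.7 = 13
Linby → Ravel → Tarn → Arlen: 3.6+5.2+3.7 = 12.5
Linby → Ravel → Marden → Tarn → Arlen: 3.6+7.6+2.5+3.7 = 17.4
Linby → Jorvik → Tarn → Arlen: 3.4+2.8+3.7 = 9.9
Cheapest is Linby → Jorvik → Tarn → Arlen at 9.9 km.

9.9 km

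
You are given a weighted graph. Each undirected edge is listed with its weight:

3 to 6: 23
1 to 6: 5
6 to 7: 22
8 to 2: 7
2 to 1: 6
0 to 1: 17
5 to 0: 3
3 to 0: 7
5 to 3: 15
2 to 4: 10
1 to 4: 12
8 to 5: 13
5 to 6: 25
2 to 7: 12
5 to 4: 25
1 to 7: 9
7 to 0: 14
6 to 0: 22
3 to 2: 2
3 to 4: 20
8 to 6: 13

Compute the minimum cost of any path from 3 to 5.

10

Candidate routes:
3 - 0 - 5: 7+3 = 10
3 - 5: 15 = 15
Cheapest is 3 - 0 - 5 at 10.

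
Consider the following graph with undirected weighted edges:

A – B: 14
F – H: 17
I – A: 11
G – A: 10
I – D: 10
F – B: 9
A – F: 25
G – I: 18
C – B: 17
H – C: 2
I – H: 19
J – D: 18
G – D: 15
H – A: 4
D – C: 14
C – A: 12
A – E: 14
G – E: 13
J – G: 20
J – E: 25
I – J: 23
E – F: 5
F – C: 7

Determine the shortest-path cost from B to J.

39

Settle nodes by increasing distance from B:
B: 0
F: 9  (via B)
A: 14  (via B)
E: 14  (via F)
C: 16  (via F)
H: 18  (via A)
G: 24  (via A)
I: 25  (via A)
D: 30  (via C)
J: 39  (via E)
Shortest route: B → F → E → J = 39.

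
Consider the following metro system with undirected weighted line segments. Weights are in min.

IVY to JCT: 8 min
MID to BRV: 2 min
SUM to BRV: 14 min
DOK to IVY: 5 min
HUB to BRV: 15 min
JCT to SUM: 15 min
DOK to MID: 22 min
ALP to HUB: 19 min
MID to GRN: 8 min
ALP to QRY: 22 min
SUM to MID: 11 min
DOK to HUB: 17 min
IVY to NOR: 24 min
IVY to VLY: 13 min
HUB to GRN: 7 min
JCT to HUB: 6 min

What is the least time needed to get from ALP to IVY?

Compare a few routes:
ALP → HUB → JCT → IVY: 19+6+8 = 33
ALP → HUB → GRN → MID → DOK → IVY: 19+7+8+22+5 = 61
ALP → HUB → DOK → IVY: 19+17+5 = 41
The minimum is 33 min via ALP → HUB → JCT → IVY.

33 min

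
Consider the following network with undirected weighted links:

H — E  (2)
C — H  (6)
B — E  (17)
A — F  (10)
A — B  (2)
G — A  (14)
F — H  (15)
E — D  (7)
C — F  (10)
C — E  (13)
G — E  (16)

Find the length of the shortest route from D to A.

Candidate routes:
D - E - G - A: 7+16+14 = 37
D - E - H - F - A: 7+2+15+10 = 34
D - E - B - A: 7+17+2 = 26
D - E - H - C - F - A: 7+2+6+10+10 = 35
Cheapest is D - E - B - A at 26.

26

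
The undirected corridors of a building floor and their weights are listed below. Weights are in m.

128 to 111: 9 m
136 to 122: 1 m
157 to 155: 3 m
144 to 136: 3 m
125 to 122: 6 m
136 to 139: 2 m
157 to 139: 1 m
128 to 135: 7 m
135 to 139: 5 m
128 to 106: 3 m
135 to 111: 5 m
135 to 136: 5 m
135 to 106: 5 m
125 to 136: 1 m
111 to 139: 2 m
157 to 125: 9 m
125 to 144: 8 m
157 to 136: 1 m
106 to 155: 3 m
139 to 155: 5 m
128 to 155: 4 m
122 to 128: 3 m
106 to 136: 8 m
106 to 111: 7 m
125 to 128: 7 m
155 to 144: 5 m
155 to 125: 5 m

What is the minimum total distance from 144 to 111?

7 m

Settle nodes by increasing distance from 144:
144: 0
136: 3  (via 144)
157: 4  (via 136)
122: 4  (via 136)
125: 4  (via 136)
139: 5  (via 136)
155: 5  (via 144)
111: 7  (via 139)
Shortest route: 144 → 136 → 139 → 111 = 7 m.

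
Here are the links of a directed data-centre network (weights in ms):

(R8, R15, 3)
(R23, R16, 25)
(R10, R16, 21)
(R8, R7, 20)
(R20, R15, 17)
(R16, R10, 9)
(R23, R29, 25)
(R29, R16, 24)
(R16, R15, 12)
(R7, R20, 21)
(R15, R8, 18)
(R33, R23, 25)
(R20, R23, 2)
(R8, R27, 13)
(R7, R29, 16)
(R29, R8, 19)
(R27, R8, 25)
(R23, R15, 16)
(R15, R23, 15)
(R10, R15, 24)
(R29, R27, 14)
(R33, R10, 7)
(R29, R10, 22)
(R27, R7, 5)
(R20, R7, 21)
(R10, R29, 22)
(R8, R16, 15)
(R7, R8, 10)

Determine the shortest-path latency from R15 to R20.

57 ms

Shortest distances from R15:
R15: 0
R23: 15  (via R15)
R8: 18  (via R15)
R27: 31  (via R8)
R16: 33  (via R8)
R7: 36  (via R27)
R29: 40  (via R23)
R10: 42  (via R16)
R20: 57  (via R7)
Shortest route: R15 → R8 → R27 → R7 → R20 = 57 ms.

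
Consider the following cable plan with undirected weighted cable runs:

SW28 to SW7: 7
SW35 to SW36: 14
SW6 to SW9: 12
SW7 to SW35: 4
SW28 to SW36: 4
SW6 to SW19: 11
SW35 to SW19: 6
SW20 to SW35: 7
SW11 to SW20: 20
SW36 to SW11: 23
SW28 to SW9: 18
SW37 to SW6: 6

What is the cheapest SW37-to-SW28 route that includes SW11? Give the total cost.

Best SW37 to SW11: SW37–SW6–SW19–SW35–SW20–SW11 costing 50
Best SW11 to SW28: SW11–SW36–SW28 costing 27
Total via SW11: 50 + 27 = 77.

77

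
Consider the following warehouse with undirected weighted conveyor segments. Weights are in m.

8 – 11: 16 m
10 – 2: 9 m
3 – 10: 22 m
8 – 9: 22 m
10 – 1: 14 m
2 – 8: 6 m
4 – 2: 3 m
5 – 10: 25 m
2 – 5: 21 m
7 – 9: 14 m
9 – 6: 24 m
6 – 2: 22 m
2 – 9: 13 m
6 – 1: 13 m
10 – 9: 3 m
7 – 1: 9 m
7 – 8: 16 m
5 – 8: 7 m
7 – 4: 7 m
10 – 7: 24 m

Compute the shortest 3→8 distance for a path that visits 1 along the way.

61 m

Best 3 to 1: 3–10–1 costing 36
Best 1 to 8: 1–7–8 costing 25
Total via 1: 36 + 25 = 61 m.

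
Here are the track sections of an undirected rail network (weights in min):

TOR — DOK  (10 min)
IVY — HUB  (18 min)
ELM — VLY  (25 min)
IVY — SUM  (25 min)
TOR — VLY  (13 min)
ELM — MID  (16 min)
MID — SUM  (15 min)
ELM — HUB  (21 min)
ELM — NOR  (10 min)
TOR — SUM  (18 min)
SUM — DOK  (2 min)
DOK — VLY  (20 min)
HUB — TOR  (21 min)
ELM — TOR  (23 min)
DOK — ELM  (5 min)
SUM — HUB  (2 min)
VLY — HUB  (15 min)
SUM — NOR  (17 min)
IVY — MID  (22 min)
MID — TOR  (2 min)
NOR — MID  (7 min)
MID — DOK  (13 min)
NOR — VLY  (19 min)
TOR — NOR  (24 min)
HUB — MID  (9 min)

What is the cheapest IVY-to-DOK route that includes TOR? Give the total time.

34 min

Shortest IVY→TOR: IVY–MID–TOR = 24
Best TOR to DOK: TOR–DOK costing 10
Total via TOR: 24 + 10 = 34 min.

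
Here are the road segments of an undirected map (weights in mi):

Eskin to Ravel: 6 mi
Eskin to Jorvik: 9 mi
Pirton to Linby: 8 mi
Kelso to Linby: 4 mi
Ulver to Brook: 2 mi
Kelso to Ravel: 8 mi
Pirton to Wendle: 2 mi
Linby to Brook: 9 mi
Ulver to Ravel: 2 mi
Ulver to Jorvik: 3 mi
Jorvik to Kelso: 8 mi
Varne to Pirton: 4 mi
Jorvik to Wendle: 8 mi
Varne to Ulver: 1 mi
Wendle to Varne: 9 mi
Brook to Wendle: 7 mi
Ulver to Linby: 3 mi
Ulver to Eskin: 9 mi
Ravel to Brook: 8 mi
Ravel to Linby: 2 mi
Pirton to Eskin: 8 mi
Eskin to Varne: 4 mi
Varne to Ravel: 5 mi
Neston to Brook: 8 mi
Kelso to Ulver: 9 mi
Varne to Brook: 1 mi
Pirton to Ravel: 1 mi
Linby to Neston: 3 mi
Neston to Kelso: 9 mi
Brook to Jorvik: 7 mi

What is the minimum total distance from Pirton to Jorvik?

Enumerating some paths:
Pirton - Varne - Ulver - Jorvik: 4+1+3 = 8
Pirton - Ravel - Linby - Ulver - Jorvik: 1+2+3+3 = 9
Pirton - Ravel - Ulver - Jorvik: 1+2+3 = 6
Cheapest is Pirton - Ravel - Ulver - Jorvik at 6 mi.

6 mi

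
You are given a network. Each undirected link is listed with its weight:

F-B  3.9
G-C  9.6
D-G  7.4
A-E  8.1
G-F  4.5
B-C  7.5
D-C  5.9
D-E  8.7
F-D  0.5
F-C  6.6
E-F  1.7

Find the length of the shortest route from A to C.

Settle nodes by increasing distance from A:
A: 0
E: 8.1  (via A)
F: 9.8  (via E)
D: 10.3  (via F)
B: 13.7  (via F)
G: 14.3  (via F)
C: 16.2  (via D)
Shortest route: A → E → F → D → C = 16.2.

16.2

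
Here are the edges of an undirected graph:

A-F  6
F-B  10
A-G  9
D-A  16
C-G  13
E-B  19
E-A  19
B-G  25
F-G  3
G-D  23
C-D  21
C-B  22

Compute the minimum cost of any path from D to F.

Running Dijkstra from D:
D: 0
A: 16  (via D)
C: 21  (via D)
F: 22  (via A)
Shortest route: D → A → F = 22.

22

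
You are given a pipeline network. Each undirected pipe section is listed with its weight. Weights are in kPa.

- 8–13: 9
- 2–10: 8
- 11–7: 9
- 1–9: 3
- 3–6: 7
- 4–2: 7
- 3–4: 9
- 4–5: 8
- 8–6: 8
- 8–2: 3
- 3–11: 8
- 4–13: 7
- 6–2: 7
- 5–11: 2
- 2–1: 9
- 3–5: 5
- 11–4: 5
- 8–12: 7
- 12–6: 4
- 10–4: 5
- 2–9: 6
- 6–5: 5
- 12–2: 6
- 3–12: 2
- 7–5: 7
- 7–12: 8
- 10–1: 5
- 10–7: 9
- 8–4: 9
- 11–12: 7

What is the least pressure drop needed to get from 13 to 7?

Candidate routes:
13 → 4 → 10 → 7: 7+5+9 = 21
13 → 4 → 5 → 7: 7+8+7 = 22
Cheapest is 13 → 4 → 10 → 7 at 21 kPa.

21 kPa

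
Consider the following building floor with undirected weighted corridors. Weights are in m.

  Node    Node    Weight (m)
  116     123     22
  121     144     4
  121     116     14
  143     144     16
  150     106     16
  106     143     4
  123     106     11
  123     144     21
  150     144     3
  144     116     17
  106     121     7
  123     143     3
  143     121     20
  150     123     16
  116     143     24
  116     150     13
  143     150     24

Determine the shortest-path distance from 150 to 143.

Compare a few routes:
150 → 144 → 121 → 106 → 143: 3+4+7+4 = 18
150 → 123 → 143: 16+3 = 19
150 → 144 → 143: 3+16 = 19
The minimum is 18 m via 150 → 144 → 121 → 106 → 143.

18 m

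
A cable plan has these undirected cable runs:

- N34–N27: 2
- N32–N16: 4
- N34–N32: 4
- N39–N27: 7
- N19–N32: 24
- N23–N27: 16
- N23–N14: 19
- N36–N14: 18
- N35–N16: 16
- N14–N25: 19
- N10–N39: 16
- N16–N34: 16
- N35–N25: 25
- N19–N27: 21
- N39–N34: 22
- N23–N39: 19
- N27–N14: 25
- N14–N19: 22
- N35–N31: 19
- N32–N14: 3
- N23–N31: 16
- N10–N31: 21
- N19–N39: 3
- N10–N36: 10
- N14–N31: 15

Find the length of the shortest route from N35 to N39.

Shortest distances from N35:
N35: 0
N16: 16  (via N35)
N31: 19  (via N35)
N32: 20  (via N16)
N14: 23  (via N32)
N34: 24  (via N32)
N25: 25  (via N35)
N27: 26  (via N34)
N39: 33  (via N27)
Shortest route: N35 → N16 → N32 → N34 → N27 → N39 = 33.

33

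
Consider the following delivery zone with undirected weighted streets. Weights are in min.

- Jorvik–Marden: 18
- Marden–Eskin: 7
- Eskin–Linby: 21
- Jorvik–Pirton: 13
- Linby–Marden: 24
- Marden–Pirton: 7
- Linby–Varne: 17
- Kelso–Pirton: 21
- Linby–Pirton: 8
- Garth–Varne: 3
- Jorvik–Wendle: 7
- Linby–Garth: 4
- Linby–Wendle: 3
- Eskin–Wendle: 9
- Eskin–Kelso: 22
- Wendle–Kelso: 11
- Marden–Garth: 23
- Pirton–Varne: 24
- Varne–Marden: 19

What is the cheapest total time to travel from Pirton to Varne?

15 min

Candidate routes:
Pirton–Linby–Varne: 8+17 = 25
Pirton–Linby–Garth–Varne: 8+4+3 = 15
Pirton–Varne: 24 = 24
The minimum is 15 min via Pirton–Linby–Garth–Varne.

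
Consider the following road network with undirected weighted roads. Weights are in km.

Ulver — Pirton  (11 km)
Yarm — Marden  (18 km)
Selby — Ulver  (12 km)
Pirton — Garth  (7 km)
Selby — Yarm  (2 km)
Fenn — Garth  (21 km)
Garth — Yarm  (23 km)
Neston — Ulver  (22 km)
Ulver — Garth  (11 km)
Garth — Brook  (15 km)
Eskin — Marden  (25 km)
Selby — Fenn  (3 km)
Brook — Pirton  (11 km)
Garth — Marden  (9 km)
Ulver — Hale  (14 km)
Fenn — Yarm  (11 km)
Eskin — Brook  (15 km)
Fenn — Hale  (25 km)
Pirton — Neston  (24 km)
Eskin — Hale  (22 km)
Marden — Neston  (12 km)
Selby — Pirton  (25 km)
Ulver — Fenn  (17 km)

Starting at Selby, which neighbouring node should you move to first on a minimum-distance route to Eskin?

Enumerating some paths:
Selby - Fenn - Hale - Eskin: 3+25+22 = 50
Selby - Ulver - Pirton - Brook - Eskin: 12+11+11+15 = 49
Selby - Yarm - Marden - Eskin: 2+18+25 = 45
Selby - Ulver - Hale - Eskin: 12+14+22 = 48
The minimum is 45 km via Selby - Yarm - Marden - Eskin.
So from Selby the first move is to Yarm.

Yarm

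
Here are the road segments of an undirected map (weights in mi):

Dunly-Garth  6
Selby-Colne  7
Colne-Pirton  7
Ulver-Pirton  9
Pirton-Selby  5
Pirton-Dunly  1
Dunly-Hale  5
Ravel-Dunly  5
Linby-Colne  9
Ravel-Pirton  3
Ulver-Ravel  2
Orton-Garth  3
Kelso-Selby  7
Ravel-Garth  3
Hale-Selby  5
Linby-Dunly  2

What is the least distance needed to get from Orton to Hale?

Enumerating some paths:
Orton - Garth - Ravel - Pirton - Dunly - Hale: 3+3+3+1+5 = 15
Orton - Garth - Ravel - Dunly - Hale: 3+3+5+5 = 16
Orton - Garth - Dunly - Hale: 3+6+5 = 14
Cheapest is Orton - Garth - Dunly - Hale at 14 mi.

14 mi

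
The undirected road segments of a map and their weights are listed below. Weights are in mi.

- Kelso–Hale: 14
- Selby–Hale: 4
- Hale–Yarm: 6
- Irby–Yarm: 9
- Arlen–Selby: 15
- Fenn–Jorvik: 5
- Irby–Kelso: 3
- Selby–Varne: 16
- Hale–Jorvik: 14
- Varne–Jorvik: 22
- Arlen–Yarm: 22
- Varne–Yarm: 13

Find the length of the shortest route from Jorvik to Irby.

29 mi

Enumerating some paths:
Jorvik - Hale - Selby - Varne - Yarm - Irby: 14+4+16+13+9 = 56
Jorvik - Hale - Yarm - Irby: 14+6+9 = 29
Jorvik - Hale - Kelso - Irby: 14+14+3 = 31
Jorvik - Varne - Yarm - Irby: 22+13+9 = 44
The minimum is 29 mi via Jorvik - Hale - Yarm - Irby.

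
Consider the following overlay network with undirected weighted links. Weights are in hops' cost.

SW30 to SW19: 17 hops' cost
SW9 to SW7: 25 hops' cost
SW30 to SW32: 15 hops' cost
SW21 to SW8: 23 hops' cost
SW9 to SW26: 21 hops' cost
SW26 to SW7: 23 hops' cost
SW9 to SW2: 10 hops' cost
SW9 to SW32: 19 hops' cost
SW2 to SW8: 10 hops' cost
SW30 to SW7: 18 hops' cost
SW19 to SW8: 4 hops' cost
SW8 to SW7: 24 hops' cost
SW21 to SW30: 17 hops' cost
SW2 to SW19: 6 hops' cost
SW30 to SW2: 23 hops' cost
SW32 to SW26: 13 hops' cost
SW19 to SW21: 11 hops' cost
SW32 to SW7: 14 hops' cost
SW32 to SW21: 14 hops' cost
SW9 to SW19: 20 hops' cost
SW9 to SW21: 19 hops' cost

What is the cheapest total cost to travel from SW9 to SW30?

Running Dijkstra from SW9:
SW9: 0
SW2: 10  (via SW9)
SW19: 16  (via SW2)
SW21: 19  (via SW9)
SW32: 19  (via SW9)
SW8: 20  (via SW2)
SW26: 21  (via SW9)
SW7: 25  (via SW9)
SW30: 33  (via SW2)
Shortest route: SW9–SW2–SW30 = 33 hops' cost.

33 hops' cost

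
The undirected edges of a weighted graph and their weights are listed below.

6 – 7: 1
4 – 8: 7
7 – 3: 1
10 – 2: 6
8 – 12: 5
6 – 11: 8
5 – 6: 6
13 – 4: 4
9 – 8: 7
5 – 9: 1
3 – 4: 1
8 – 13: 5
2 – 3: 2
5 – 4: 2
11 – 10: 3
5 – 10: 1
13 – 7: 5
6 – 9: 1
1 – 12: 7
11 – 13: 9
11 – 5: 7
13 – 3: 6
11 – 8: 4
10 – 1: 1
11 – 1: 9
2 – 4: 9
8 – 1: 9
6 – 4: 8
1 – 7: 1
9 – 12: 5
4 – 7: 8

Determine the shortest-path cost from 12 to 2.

10

Candidate routes:
12 - 9 - 5 - 10 - 1 - 7 - 3 - 2: 5+1+1+1+1+1+2 = 12
12 - 9 - 5 - 4 - 3 - 2: 5+1+2+1+2 = 11
12 - 9 - 6 - 7 - 3 - 2: 5+1+1+1+2 = 10
12 - 1 - 7 - 3 - 2: 7+1+1+2 = 11
The minimum is 10 via 12 - 9 - 6 - 7 - 3 - 2.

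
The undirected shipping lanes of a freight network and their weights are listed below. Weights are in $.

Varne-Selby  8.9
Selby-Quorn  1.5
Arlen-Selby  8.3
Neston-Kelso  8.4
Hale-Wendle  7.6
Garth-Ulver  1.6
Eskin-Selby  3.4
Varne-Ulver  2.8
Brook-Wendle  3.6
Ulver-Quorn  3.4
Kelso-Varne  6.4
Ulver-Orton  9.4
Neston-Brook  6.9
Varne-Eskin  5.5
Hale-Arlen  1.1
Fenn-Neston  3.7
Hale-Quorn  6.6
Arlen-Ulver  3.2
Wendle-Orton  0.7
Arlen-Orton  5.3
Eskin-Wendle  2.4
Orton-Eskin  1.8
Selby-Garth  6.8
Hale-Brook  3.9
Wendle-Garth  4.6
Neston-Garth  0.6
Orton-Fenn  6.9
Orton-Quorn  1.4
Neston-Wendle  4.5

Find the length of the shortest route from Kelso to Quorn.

Candidate routes:
Kelso–Varne–Ulver–Quorn: 6.4+2.8+3.4 = 12.6
Kelso–Neston–Garth–Ulver–Quorn: 8.4+0.6+1.6+3.4 = 14
Kelso–Neston–Wendle–Orton–Quorn: 8.4+4.5+0.7+1.4 = 15
Cheapest is Kelso–Varne–Ulver–Quorn at $12.6.

$12.6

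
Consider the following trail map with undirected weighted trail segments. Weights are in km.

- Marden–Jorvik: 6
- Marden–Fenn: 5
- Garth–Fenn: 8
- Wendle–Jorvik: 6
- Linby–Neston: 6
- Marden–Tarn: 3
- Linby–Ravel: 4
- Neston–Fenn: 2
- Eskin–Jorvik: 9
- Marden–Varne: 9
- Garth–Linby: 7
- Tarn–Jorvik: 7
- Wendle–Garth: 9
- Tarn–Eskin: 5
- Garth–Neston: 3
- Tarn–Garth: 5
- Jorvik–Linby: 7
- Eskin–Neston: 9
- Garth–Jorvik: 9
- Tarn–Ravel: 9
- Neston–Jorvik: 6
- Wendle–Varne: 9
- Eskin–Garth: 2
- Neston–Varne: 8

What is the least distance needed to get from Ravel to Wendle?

17 km

Enumerating some paths:
Ravel → Linby → Jorvik → Wendle: 4+7+6 = 17
Ravel → Linby → Garth → Wendle: 4+7+9 = 20
Ravel → Linby → Neston → Jorvik → Wendle: 4+6+6+6 = 22
Ravel → Linby → Neston → Garth → Wendle: 4+6+3+9 = 22
The minimum is 17 km via Ravel → Linby → Jorvik → Wendle.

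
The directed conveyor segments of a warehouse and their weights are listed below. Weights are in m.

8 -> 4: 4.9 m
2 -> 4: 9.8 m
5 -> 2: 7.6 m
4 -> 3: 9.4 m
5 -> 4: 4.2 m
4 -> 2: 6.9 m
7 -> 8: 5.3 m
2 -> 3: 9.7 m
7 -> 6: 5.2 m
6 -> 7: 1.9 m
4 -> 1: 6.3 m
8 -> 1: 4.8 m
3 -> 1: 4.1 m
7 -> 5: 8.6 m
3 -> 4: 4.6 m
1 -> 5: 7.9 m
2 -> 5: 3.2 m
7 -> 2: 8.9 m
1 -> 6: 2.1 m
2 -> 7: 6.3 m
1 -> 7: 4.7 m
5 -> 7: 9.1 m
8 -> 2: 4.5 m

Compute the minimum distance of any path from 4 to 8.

Compare a few routes:
4 → 1 → 6 → 7 → 8: 6.3+2.1+1.9+5.3 = 15.6
4 → 2 → 7 → 8: 6.9+6.3+5.3 = 18.5
4 → 3 → 1 → 6 → 7 → 8: 9.4+4.1+2.1+1.9+5.3 = 22.8
4 → 1 → 7 → 8: 6.3+4.7+5.3 = 16.3
Cheapest is 4 → 1 → 6 → 7 → 8 at 15.6 m.

15.6 m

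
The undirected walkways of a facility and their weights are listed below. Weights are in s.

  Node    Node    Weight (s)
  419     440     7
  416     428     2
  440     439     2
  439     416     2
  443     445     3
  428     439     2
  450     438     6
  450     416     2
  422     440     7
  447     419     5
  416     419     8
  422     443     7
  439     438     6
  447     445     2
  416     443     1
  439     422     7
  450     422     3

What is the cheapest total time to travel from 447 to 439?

8 s

Compare a few routes:
447–445–443–416–439: 2+3+1+2 = 8
447–445–443–416–428–439: 2+3+1+2+2 = 10
The minimum is 8 s via 447–445–443–416–439.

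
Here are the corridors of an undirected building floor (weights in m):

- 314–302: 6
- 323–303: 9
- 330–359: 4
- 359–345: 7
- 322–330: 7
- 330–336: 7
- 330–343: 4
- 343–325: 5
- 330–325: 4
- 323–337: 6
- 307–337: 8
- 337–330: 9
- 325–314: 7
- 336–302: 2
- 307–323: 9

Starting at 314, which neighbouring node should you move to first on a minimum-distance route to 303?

325

Compare a few routes:
314–302–336–330–337–323–303: 6+2+7+9+6+9 = 39
314–325–330–337–323–303: 7+4+9+6+9 = 35
The minimum is 35 m via 314–325–330–337–323–303.
So from 314 the first move is to 325.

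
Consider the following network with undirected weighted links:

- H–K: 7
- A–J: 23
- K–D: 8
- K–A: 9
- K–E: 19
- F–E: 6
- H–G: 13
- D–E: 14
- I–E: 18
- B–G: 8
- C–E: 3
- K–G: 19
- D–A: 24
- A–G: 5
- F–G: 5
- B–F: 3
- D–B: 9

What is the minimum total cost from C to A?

19

Shortest distances from C:
C: 0
E: 3  (via C)
F: 9  (via E)
B: 12  (via F)
G: 14  (via F)
D: 17  (via E)
A: 19  (via G)
Shortest route: C → E → F → G → A = 19.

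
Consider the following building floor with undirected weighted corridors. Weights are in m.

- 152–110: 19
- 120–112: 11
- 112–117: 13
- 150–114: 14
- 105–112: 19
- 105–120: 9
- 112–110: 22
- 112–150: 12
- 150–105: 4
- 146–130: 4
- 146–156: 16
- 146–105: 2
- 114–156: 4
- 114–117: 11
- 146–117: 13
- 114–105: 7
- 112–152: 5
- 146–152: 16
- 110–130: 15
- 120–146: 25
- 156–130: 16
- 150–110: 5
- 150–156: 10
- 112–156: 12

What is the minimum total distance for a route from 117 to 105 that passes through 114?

18 m

Shortest 117→114: 117–114 = 11
Best 114 to 105: 114–105 costing 7
Total via 114: 11 + 7 = 18 m.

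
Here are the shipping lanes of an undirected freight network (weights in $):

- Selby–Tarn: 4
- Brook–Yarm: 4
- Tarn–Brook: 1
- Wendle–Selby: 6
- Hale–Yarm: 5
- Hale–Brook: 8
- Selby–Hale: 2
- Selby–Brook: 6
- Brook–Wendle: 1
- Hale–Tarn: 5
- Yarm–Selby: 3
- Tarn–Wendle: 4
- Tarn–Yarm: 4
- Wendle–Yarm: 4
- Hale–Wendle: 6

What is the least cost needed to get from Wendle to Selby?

$6

Compare a few routes:
Wendle–Selby: 6 = 6
Wendle–Brook–Selby: 1+6 = 7
The minimum is $6 via Wendle–Selby.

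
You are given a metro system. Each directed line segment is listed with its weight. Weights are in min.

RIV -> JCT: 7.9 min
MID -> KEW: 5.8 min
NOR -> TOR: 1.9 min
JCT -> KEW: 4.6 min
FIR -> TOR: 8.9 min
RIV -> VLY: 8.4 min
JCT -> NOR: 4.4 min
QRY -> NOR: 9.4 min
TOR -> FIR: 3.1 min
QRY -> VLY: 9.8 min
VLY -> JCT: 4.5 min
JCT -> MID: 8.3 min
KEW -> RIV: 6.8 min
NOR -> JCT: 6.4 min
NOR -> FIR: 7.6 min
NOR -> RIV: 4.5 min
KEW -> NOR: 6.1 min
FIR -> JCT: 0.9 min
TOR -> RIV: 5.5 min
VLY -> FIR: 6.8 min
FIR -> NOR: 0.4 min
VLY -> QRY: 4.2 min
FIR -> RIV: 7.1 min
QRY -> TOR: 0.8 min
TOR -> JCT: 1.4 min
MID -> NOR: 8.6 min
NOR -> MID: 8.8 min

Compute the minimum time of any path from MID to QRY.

25.2 min

Compare a few routes:
MID - NOR - RIV - VLY - QRY: 8.6+4.5+8.4+4.2 = 25.7
MID - KEW - RIV - VLY - QRY: 5.8+6.8+8.4+4.2 = 25.2
MID - NOR - TOR - RIV - VLY - QRY: 8.6+1.9+5.5+8.4+4.2 = 28.6
Cheapest is MID - KEW - RIV - VLY - QRY at 25.2 min.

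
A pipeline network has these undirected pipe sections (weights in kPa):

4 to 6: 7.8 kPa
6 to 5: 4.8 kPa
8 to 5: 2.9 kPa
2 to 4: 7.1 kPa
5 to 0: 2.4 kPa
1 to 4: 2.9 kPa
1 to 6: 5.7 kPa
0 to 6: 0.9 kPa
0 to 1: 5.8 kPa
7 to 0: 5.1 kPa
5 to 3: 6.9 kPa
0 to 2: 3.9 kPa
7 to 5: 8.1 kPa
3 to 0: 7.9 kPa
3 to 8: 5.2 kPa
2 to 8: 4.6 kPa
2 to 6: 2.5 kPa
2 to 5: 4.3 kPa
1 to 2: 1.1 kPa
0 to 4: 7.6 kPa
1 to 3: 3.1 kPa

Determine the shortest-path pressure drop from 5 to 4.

8.3 kPa

Settle nodes by increasing distance from 5:
5: 0
0: 2.4  (via 5)
8: 2.9  (via 5)
6: 3.3  (via 0)
2: 4.3  (via 5)
1: 5.4  (via 2)
3: 6.9  (via 5)
7: 7.5  (via 0)
4: 8.3  (via 1)
Shortest route: 5 → 2 → 1 → 4 = 8.3 kPa.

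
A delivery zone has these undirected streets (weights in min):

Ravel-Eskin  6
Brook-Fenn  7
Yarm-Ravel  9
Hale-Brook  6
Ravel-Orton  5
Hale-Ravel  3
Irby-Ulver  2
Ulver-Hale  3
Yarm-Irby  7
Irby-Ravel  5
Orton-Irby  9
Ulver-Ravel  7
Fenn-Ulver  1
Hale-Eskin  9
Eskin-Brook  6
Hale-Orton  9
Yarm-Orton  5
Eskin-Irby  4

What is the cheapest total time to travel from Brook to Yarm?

Settle nodes by increasing distance from Brook:
Brook: 0
Hale: 6  (via Brook)
Eskin: 6  (via Brook)
Fenn: 7  (via Brook)
Ulver: 8  (via Fenn)
Ravel: 9  (via Hale)
Irby: 10  (via Eskin)
Orton: 14  (via Ravel)
Yarm: 17  (via Irby)
Shortest route: Brook → Eskin → Irby → Yarm = 17 min.

17 min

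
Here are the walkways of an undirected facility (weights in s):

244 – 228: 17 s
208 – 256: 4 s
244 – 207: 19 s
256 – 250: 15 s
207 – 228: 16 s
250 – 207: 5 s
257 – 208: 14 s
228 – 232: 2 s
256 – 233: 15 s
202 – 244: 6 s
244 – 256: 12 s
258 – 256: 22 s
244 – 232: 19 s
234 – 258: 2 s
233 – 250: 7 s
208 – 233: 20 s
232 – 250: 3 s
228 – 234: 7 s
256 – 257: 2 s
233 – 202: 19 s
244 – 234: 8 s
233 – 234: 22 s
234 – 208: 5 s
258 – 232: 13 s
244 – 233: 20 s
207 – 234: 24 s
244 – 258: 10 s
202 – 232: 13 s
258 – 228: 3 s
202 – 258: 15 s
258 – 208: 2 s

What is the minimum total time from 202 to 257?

20 s

Settle nodes by increasing distance from 202:
202: 0
244: 6  (via 202)
232: 13  (via 202)
234: 14  (via 244)
228: 15  (via 232)
258: 15  (via 202)
250: 16  (via 232)
208: 17  (via 258)
256: 18  (via 244)
233: 19  (via 202)
257: 20  (via 256)
Shortest route: 202–244–256–257 = 20 s.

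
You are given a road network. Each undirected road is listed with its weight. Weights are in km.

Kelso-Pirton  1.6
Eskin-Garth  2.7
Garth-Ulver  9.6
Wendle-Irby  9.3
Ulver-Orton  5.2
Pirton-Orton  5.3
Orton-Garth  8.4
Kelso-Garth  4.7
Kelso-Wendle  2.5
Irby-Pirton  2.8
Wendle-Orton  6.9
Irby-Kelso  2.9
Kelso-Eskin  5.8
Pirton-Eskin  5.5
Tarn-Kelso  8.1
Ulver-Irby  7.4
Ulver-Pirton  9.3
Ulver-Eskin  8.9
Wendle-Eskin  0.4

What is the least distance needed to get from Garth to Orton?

Compare a few routes:
Garth–Orton: 8.4 = 8.4
Garth–Eskin–Wendle–Orton: 2.7+0.4+6.9 = 10
The minimum is 8.4 km via Garth–Orton.

8.4 km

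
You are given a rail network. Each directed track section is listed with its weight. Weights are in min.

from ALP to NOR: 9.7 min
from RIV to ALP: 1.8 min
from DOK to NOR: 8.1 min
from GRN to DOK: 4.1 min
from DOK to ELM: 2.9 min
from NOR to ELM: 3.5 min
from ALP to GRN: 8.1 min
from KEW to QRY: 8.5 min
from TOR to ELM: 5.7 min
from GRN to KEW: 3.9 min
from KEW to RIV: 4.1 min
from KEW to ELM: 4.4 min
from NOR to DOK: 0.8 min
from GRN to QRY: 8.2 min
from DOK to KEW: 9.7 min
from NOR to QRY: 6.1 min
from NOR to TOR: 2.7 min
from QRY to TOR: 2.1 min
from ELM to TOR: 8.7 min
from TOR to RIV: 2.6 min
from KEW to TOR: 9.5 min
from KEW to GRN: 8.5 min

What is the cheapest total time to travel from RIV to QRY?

Shortest distances from RIV:
RIV: 0
ALP: 1.8  (via RIV)
GRN: 9.9  (via ALP)
NOR: 11.5  (via ALP)
DOK: 12.3  (via NOR)
KEW: 13.8  (via GRN)
TOR: 14.2  (via NOR)
ELM: 15  (via NOR)
QRY: 17.6  (via NOR)
Shortest route: RIV → ALP → NOR → QRY = 17.6 min.

17.6 min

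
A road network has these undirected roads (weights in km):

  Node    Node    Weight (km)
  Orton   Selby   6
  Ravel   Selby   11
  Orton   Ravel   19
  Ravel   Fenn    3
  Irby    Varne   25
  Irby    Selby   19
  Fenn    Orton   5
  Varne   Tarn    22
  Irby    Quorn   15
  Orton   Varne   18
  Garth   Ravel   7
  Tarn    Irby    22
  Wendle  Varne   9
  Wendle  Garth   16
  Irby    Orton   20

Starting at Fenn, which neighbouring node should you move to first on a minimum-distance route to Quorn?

Orton

Candidate routes:
Fenn → Ravel → Selby → Irby → Quorn: 3+11+19+15 = 48
Fenn → Orton → Irby → Quorn: 5+20+15 = 40
Fenn → Orton → Selby → Irby → Quorn: 5+6+19+15 = 45
The minimum is 40 km via Fenn → Orton → Irby → Quorn.
So from Fenn the first move is to Orton.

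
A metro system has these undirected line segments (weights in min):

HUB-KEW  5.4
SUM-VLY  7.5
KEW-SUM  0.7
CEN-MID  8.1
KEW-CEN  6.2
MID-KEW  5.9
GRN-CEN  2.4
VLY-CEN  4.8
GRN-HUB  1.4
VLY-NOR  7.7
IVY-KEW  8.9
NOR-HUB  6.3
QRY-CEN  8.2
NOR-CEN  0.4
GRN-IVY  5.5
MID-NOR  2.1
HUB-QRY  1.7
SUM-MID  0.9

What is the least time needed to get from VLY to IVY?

Settle nodes by increasing distance from VLY:
VLY: 0
CEN: 4.8  (via VLY)
NOR: 5.2  (via CEN)
GRN: 7.2  (via CEN)
MID: 7.3  (via NOR)
SUM: 7.5  (via VLY)
KEW: 8.2  (via SUM)
HUB: 8.6  (via GRN)
QRY: 10.3  (via HUB)
IVY: 12.7  (via GRN)
Shortest route: VLY → CEN → GRN → IVY = 12.7 min.

12.7 min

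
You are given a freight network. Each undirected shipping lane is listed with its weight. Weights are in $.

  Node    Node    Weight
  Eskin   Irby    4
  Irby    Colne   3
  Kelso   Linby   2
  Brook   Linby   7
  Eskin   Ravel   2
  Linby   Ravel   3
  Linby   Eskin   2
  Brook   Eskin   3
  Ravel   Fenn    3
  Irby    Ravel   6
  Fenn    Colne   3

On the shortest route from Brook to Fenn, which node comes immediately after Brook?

Enumerating some paths:
Brook–Eskin–Ravel–Fenn: 3+2+3 = 8
Brook–Eskin–Irby–Colne–Fenn: 3+4+3+3 = 13
Brook–Linby–Ravel–Fenn: 7+3+3 = 13
Brook–Eskin–Linby–Ravel–Fenn: 3+2+3+3 = 11
Cheapest is Brook–Eskin–Ravel–Fenn at $8.
So from Brook the first move is to Eskin.

Eskin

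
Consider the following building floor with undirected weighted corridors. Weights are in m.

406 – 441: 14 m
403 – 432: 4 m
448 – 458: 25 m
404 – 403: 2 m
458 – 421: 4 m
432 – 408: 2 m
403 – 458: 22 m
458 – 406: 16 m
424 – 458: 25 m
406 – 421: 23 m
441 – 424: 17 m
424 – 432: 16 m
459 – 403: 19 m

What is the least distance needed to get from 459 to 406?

Running Dijkstra from 459:
459: 0
403: 19  (via 459)
404: 21  (via 403)
432: 23  (via 403)
408: 25  (via 432)
424: 39  (via 432)
458: 41  (via 403)
421: 45  (via 458)
441: 56  (via 424)
406: 57  (via 458)
Shortest route: 459 → 403 → 458 → 406 = 57 m.

57 m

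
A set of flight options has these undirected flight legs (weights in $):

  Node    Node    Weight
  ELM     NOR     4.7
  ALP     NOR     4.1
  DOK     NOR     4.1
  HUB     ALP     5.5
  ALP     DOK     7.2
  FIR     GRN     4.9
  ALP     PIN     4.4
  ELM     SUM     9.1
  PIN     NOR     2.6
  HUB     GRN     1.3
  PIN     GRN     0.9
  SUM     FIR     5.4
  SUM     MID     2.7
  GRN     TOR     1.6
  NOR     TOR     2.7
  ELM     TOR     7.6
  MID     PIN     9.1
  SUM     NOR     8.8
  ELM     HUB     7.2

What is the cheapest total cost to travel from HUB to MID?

Settle nodes by increasing distance from HUB:
HUB: 0
GRN: 1.3  (via HUB)
PIN: 2.2  (via GRN)
TOR: 2.9  (via GRN)
NOR: 4.8  (via PIN)
ALP: 5.5  (via HUB)
FIR: 6.2  (via GRN)
ELM: 7.2  (via HUB)
DOK: 8.9  (via NOR)
MID: 11.3  (via PIN)
Shortest route: HUB → GRN → PIN → MID = $11.3.

$11.3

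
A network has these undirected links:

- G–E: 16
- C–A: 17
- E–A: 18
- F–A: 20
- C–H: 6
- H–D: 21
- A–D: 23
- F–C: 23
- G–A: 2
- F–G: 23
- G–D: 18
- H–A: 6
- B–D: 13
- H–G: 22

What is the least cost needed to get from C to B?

Compare a few routes:
C - H - A - D - B: 6+6+23+13 = 48
C - H - A - G - D - B: 6+6+2+18+13 = 45
C - H - D - B: 6+21+13 = 40
Cheapest is C - H - D - B at 40.

40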